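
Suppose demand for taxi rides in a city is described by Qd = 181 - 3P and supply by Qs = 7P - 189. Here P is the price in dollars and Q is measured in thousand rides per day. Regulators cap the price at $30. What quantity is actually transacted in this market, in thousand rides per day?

21

In a free market, 181 - 3P = 7P - 189 gives the equilibrium P* = 37, Q* = 70.
The ceiling of 30 is below the equilibrium price 37, so it binds.
At P = 30: Qd = 181 - 3·30 = 91 and Qs = 7·30 - 189 = 21.
The quantity actually transacted is the short side, supply: 21.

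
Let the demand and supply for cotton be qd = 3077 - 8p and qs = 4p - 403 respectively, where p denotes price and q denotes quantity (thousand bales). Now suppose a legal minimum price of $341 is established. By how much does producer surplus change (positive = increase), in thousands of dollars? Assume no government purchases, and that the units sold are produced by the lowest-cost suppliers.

Equilibrium: 3077 - 8p = 4p - 403, so 3480 = 12p and p* = 290, q* = 757.
The floor of 341 is above the equilibrium price 290, so it binds.
At p = 341: qd = 3077 - 8·341 = 349 and qs = 4·341 - 403 = 961.
Producer surplus without the control is ½ · (290 - 100.75) · 757 = 71631.125.
With the floor, 349 units are sold at 341. The supply price at q = 349 is 188, so PS = ½ · [(341 - 100.75) + (341 - 188)] · 349 = 68622.125.
Change in producer surplus = 68622.125 - 71631.125 = -3009.

-3009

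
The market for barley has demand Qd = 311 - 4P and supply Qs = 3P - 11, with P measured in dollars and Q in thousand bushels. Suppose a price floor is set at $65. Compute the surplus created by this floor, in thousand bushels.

133

Without the control the market clears where 311 - 4P = 3P - 11, i.e. P* = 46 and Q* = 127.
Since 65 > 46, the floor is binding.
At P = 65: Qd = 311 - 4·65 = 51 and Qs = 3·65 - 11 = 184.
Surplus = Qs - Qd = 184 - 51 = 133.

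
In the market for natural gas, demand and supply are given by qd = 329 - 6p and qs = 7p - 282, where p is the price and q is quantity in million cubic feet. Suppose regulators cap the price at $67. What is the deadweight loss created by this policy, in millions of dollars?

Setting quantity demanded equal to quantity supplied, 329 - 6p = 7p - 282, gives p* = 47 and q* = 47.
Since 67 is above p* = 47, the ceiling does not bind and the free-market outcome prevails.
Since the control does not bind, no trades are prevented and deadweight loss is zero.

0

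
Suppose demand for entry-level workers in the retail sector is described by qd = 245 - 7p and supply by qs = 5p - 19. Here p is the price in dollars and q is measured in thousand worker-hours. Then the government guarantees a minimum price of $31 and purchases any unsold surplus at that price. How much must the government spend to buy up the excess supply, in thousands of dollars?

3348

Equilibrium: 245 - 7p = 5p - 19, so 264 = 12p and p* = 22, q* = 91.
The floor of 31 is above the equilibrium price 22, so it binds.
At p = 31: qd = 245 - 7·31 = 28 and qs = 5·31 - 19 = 136.
Surplus = qs - qd = 108.
Government expenditure = surplus × support price = 108 × 31 = 3348.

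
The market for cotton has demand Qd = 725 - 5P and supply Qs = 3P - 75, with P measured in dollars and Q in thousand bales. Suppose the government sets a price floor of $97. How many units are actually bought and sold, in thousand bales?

225

Setting quantity demanded equal to quantity supplied, 725 - 5P = 3P - 75, gives P* = 100 and Q* = 225.
Since 97 is below P* = 100, the floor does not bind and the free-market outcome prevails.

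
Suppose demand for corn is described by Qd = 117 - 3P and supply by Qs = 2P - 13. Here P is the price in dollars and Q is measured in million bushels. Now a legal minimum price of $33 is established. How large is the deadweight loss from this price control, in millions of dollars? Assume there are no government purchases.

183.75

Setting quantity demanded equal to quantity supplied, 117 - 3P = 2P - 13, gives P* = 26 and Q* = 39.
The floor of 33 is above the equilibrium price 26, so it binds.
At P = 33: Qd = 117 - 3·33 = 18 and Qs = 2·33 - 13 = 53.
Quantity traded falls to 18. At Q = 18 the demand price is (117 - 18)/3 = 33 and the supply price is (13 + 18)/2 = 15.5.
Deadweight loss = ½ · (33 - 15.5) · (39 - 18) = ½ · 17.5 · 21 = 183.75.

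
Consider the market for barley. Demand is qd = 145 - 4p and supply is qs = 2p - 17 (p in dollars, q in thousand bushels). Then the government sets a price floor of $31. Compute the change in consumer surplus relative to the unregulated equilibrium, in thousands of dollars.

-116

Without the control the market clears where 145 - 4p = 2p - 17, i.e. p* = 27 and q* = 37.
The floor of 31 is above the equilibrium price 27, so it binds.
At p = 31: qd = 145 - 4·31 = 21 and qs = 2·31 - 17 = 45.
Consumer surplus without the control is ½ · (36.25 - 27) · 37 = 171.125.
With the floor, consumers buy 21 units at 31, so CS = ½ · (36.25 - 31) · 21 = 55.125.
Change in consumer surplus = 55.125 - 171.125 = -116.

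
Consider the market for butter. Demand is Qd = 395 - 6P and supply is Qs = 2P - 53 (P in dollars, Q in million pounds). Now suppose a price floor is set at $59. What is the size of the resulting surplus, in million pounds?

Equilibrium: 395 - 6P = 2P - 53, so 448 = 8P and P* = 56, Q* = 59.
Because the floor (59) lies above the market-clearing price, it is binding.
At P = 59: Qd = 395 - 6·59 = 41 and Qs = 2·59 - 53 = 65.
Surplus = Qs - Qd = 65 - 41 = 24.

24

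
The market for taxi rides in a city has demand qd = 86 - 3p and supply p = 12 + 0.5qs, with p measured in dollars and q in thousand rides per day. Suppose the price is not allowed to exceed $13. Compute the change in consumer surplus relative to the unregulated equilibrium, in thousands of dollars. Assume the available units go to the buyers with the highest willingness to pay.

Rearranging supply gives qs = 2p - 24. Without the control the market clears where 86 - 3p = 2p - 24, i.e. p* = 22 and q* = 20.
Because the ceiling (13) lies below the market-clearing price, it is binding.
At p = 13: qd = 86 - 3·13 = 47 and qs = 2·13 - 24 = 2.
Consumer surplus without the control is ½ · (86/3 - 22) · 20 = 200/3.
With the ceiling, 2 units are sold at 13 (assume they go to the highest-value buyers). The demand price at q = 2 is 28, so CS = ½ · [(86/3 - 13) + (28 - 13)] · 2 = 92/3.
Change in consumer surplus = 92/3 - 200/3 = -36.

-36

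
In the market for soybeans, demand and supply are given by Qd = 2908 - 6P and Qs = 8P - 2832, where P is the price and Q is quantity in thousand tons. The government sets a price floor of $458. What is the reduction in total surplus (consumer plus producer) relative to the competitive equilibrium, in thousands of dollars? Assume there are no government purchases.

In a free market, 2908 - 6P = 8P - 2832 gives the equilibrium P* = 410, Q* = 448.
Since 458 > 410, the floor is binding.
At P = 458: Qd = 2908 - 6·458 = 160 and Qs = 8·458 - 2832 = 832.
Quantity traded falls to 160. At Q = 160 the demand price is (2908 - 160)/6 = 458 and the supply price is (2832 + 160)/8 = 374.
Deadweight loss = ½ · (458 - 374) · (448 - 160) = ½ · 84 · 288 = 12096.

12096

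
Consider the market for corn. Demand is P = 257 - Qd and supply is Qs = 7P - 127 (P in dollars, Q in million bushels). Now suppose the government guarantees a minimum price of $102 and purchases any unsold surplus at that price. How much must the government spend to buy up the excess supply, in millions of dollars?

Rearranging demand gives Qd = 257 - P. Setting quantity demanded equal to quantity supplied, 257 - P = 7P - 127, gives P* = 48 and Q* = 209.
Because the floor (102) lies above the market-clearing price, it is binding.
At P = 102: Qd = 257 - 102 = 155 and Qs = 7·102 - 127 = 587.
Surplus = Qs - Qd = 432.
Government expenditure = surplus × support price = 432 × 102 = 44064.

44064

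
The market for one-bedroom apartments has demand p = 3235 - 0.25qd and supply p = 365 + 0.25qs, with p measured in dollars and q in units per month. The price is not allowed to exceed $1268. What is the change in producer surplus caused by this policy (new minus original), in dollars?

-2487632

Rearranging demand gives qd = 12940 - 4p; rearranging supply gives qs = 4p - 1460. In a free market, 12940 - 4p = 4p - 1460 gives the equilibrium p* = 1800, q* = 5740.
Because the ceiling (1268) lies below the market-clearing price, it is binding.
At p = 1268: qd = 12940 - 4·1268 = 7868 and qs = 4·1268 - 1460 = 3612.
Producer surplus without the control is ½ · (1800 - 365) · 5740 = 4118450.
With the ceiling, producers sell 3612 units at 1268, so PS = ½ · (1268 - 365) · 3612 = 1630818.
Change in producer surplus = 1630818 - 4118450 = -2487632.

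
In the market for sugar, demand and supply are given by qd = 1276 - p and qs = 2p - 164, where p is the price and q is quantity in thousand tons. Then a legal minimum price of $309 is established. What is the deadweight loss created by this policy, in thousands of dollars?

0

Setting quantity demanded equal to quantity supplied, 1276 - p = 2p - 164, gives p* = 480 and q* = 796.
Since 309 is below p* = 480, the floor does not bind and the free-market outcome prevails.
Since the control does not bind, no trades are prevented and deadweight loss is zero.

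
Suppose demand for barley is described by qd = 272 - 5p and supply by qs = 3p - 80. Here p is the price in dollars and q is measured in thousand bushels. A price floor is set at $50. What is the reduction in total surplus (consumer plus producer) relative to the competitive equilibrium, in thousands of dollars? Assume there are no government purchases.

240

Equilibrium: 272 - 5p = 3p - 80, so 352 = 8p and p* = 44, q* = 52.
Since 50 > 44, the floor is binding.
At p = 50: qd = 272 - 5·50 = 22 and qs = 3·50 - 80 = 70.
Quantity traded falls to 22. At q = 22 the demand price is (272 - 22)/5 = 50 and the supply price is (80 + 22)/3 = 34.
Deadweight loss = ½ · (50 - 34) · (52 - 22) = ½ · 16 · 30 = 240.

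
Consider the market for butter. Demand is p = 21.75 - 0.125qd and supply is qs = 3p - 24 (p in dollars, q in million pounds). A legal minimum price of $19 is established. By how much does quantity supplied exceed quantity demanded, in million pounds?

Rearranging demand gives qd = 174 - 8p. In a free market, 174 - 8p = 3p - 24 gives the equilibrium p* = 18, q* = 30.
Since 19 > 18, the floor is binding.
At p = 19: qd = 174 - 8·19 = 22 and qs = 3·19 - 24 = 33.
Surplus = qs - qd = 33 - 22 = 11.

11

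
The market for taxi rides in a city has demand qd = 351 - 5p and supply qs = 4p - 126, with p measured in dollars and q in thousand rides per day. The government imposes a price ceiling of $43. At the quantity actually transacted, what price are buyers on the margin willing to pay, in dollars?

61

Without the control the market clears where 351 - 5p = 4p - 126, i.e. p* = 53 and q* = 86.
The ceiling of 43 is below the equilibrium price 53, so it binds.
At p = 43: qd = 351 - 5·43 = 136 and qs = 4·43 - 126 = 46.
Only 46 units reach the market. On the demand curve, the marginal buyer's willingness to pay at q = 46 is (351 - 46)/5 = 61.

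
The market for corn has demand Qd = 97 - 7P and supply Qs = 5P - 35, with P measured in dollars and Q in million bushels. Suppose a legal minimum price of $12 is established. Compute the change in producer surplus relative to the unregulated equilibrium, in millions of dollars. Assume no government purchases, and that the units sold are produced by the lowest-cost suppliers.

8.1

Without the control the market clears where 97 - 7P = 5P - 35, i.e. P* = 11 and Q* = 20.
Because the floor (12) lies above the market-clearing price, it is binding.
At P = 12: Qd = 97 - 7·12 = 13 and Qs = 5·12 - 35 = 25.
Producer surplus without the control is ½ · (11 - 7) · 20 = 40.
With the floor, 13 units are sold at 12. The supply price at Q = 13 is 9.6, so PS = ½ · [(12 - 7) + (12 - 9.6)] · 13 = 48.1.
Change in producer surplus = 48.1 - 40 = 8.1.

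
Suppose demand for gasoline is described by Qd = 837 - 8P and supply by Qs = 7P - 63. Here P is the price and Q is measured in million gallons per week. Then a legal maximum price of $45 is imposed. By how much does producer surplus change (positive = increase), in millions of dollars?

Setting quantity demanded equal to quantity supplied, 837 - 8P = 7P - 63, gives P* = 60 and Q* = 357.
Because the ceiling (45) lies below the market-clearing price, it is binding.
At P = 45: Qd = 837 - 8·45 = 477 and Qs = 7·45 - 63 = 252.
Producer surplus without the control is ½ · (60 - 9) · 357 = 9103.5.
With the ceiling, producers sell 252 units at 45, so PS = ½ · (45 - 9) · 252 = 4536.
Change in producer surplus = 4536 - 9103.5 = -4567.5.

-4567.5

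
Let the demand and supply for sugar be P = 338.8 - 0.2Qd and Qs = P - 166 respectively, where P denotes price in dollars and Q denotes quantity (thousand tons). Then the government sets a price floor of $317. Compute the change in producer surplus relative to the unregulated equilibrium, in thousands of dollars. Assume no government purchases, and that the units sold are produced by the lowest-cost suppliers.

Rearranging demand gives Qd = 1694 - 5P. Without the control the market clears where 1694 - 5P = P - 166, i.e. P* = 310 and Q* = 144.
Because the floor (317) lies above the market-clearing price, it is binding.
At P = 317: Qd = 1694 - 5·317 = 109 and Qs = 317 - 166 = 151.
Producer surplus without the control is ½ · (310 - 166) · 144 = 10368.
With the floor, 109 units are sold at 317. The supply price at Q = 109 is 275, so PS = ½ · [(317 - 166) + (317 - 275)] · 109 = 10518.5.
Change in producer surplus = 10518.5 - 10368 = 150.5.

150.5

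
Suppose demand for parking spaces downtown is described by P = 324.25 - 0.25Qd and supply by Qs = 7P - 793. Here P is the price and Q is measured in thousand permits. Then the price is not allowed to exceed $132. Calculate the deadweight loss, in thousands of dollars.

32378.5

Rearranging demand gives Qd = 1297 - 4P. Setting quantity demanded equal to quantity supplied, 1297 - 4P = 7P - 793, gives P* = 190 and Q* = 537.
The ceiling of 132 is below the equilibrium price 190, so it binds.
At P = 132: Qd = 1297 - 4·132 = 769 and Qs = 7·132 - 793 = 131.
Quantity traded falls to 131. At Q = 131 the demand price is (1297 - 131)/4 = 291.5 and the supply price is (793 + 131)/7 = 132.
Deadweight loss = ½ · (291.5 - 132) · (537 - 131) = ½ · 159.5 · 406 = 32378.5.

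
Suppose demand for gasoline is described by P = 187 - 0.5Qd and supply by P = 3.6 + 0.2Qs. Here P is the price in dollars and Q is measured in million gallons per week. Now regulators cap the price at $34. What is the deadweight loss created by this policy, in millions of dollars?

4235

Rearranging demand gives Qd = 374 - 2P; rearranging supply gives Qs = 5P - 18. Setting quantity demanded equal to quantity supplied, 374 - 2P = 5P - 18, gives P* = 56 and Q* = 262.
Because the ceiling (34) lies below the market-clearing price, it is binding.
At P = 34: Qd = 374 - 2·34 = 306 and Qs = 5·34 - 18 = 152.
Quantity traded falls to 152. At Q = 152 the demand price is (374 - 152)/2 = 111 and the supply price is (18 + 152)/5 = 34.
Deadweight loss = ½ · (111 - 34) · (262 - 152) = ½ · 77 · 110 = 4235.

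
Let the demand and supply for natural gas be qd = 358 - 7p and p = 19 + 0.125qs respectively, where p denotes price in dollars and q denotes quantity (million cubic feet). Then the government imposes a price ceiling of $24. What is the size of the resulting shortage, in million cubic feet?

150

Rearranging supply gives qs = 8p - 152. In a free market, 358 - 7p = 8p - 152 gives the equilibrium p* = 34, q* = 120.
Because the ceiling (24) lies below the market-clearing price, it is binding.
At p = 24: qd = 358 - 7·24 = 190 and qs = 8·24 - 152 = 40.
Shortage = qd - qs = 190 - 40 = 150.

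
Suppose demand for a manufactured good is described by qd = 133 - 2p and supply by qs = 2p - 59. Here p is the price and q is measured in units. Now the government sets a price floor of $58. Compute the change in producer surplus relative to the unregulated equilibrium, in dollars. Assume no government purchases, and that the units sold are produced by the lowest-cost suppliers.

In a free market, 133 - 2p = 2p - 59 gives the equilibrium p* = 48, q* = 37.
The floor of 58 is above the equilibrium price 48, so it binds.
At p = 58: qd = 133 - 2·58 = 17 and qs = 2·58 - 59 = 57.
Producer surplus without the control is ½ · (48 - 29.5) · 37 = 342.25.
With the floor, 17 units are sold at 58. The supply price at q = 17 is 38, so PS = ½ · [(58 - 29.5) + (58 - 38)] · 17 = 412.25.
Change in producer surplus = 412.25 - 342.25 = 70.

70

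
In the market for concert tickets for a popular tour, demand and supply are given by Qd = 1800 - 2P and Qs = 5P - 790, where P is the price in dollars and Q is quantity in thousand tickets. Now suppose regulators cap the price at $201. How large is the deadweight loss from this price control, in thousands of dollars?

Setting quantity demanded equal to quantity supplied, 1800 - 2P = 5P - 790, gives P* = 370 and Q* = 1060.
The ceiling of 201 is below the equilibrium price 370, so it binds.
At P = 201: Qd = 1800 - 2·201 = 1398 and Qs = 5·201 - 790 = 215.
Quantity traded falls to 215. At Q = 215 the demand price is (1800 - 215)/2 = 792.5 and the supply price is (790 + 215)/5 = 201.
Deadweight loss = ½ · (792.5 - 201) · (1060 - 215) = ½ · 591.5 · 845 = 249908.75.

249908.75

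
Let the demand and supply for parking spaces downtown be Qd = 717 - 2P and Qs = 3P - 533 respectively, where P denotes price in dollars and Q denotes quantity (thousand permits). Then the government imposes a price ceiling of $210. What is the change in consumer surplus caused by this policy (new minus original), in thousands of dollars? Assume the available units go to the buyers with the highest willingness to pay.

280

In a free market, 717 - 2P = 3P - 533 gives the equilibrium P* = 250, Q* = 217.
The ceiling of 210 is below the equilibrium price 250, so it binds.
At P = 210: Qd = 717 - 2·210 = 297 and Qs = 3·210 - 533 = 97.
Consumer surplus without the control is ½ · (358.5 - 250) · 217 = 11772.25.
With the ceiling, 97 units are sold at 210 (assume they go to the highest-value buyers). The demand price at Q = 97 is 310, so CS = ½ · [(358.5 - 210) + (310 - 210)] · 97 = 12052.25.
Change in consumer surplus = 12052.25 - 11772.25 = 280.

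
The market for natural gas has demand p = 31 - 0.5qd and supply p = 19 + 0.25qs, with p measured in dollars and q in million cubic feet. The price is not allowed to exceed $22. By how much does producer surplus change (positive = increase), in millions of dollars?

-14

Rearranging demand gives qd = 62 - 2p; rearranging supply gives qs = 4p - 76. Equilibrium: 62 - 2p = 4p - 76, so 138 = 6p and p* = 23, q* = 16.
Because the ceiling (22) lies below the market-clearing price, it is binding.
At p = 22: qd = 62 - 2·22 = 18 and qs = 4·22 - 76 = 12.
Producer surplus without the control is ½ · (23 - 19) · 16 = 32.
With the ceiling, producers sell 12 units at 22, so PS = ½ · (22 - 19) · 12 = 18.
Change in producer surplus = 18 - 32 = -14.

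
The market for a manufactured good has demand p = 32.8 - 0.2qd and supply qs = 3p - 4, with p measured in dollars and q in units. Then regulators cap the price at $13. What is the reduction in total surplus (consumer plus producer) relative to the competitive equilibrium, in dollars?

Rearranging demand gives qd = 164 - 5p. Equilibrium: 164 - 5p = 3p - 4, so 168 = 8p and p* = 21, q* = 59.
Because the ceiling (13) lies below the market-clearing price, it is binding.
At p = 13: qd = 164 - 5·13 = 99 and qs = 3·13 - 4 = 35.
Quantity traded falls to 35. At q = 35 the demand price is (164 - 35)/5 = 25.8 and the supply price is (4 + 35)/3 = 13.
Deadweight loss = ½ · (25.8 - 13) · (59 - 35) = ½ · 12.8 · 24 = 153.6.

153.6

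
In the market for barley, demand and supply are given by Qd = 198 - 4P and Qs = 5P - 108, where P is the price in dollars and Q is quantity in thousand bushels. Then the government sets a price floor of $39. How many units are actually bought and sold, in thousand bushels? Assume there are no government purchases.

42

In a free market, 198 - 4P = 5P - 108 gives the equilibrium P* = 34, Q* = 62.
Because the floor (39) lies above the market-clearing price, it is binding.
At P = 39: Qd = 198 - 4·39 = 42 and Qs = 5·39 - 108 = 87.
The quantity actually transacted is the short side, demand: 42.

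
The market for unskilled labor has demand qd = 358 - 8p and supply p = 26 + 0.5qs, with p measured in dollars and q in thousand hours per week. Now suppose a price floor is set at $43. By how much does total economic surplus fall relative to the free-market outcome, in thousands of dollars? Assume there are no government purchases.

Rearranging supply gives qs = 2p - 52. Equilibrium: 358 - 8p = 2p - 52, so 410 = 10p and p* = 41, q* = 30.
Because the floor (43) lies above the market-clearing price, it is binding.
At p = 43: qd = 358 - 8·43 = 14 and qs = 2·43 - 52 = 34.
Quantity traded falls to 14. At q = 14 the demand price is (358 - 14)/8 = 43 and the supply price is (52 + 14)/2 = 33.
Deadweight loss = ½ · (43 - 33) · (30 - 14) = ½ · 10 · 16 = 80.

80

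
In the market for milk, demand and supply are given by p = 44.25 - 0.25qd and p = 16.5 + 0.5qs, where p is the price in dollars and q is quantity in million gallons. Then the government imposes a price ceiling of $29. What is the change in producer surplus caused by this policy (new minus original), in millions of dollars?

-186

Rearranging demand gives qd = 177 - 4p; rearranging supply gives qs = 2p - 33. In a free market, 177 - 4p = 2p - 33 gives the equilibrium p* = 35, q* = 37.
Because the ceiling (29) lies below the market-clearing price, it is binding.
At p = 29: qd = 177 - 4·29 = 61 and qs = 2·29 - 33 = 25.
Producer surplus without the control is ½ · (35 - 16.5) · 37 = 342.25.
With the ceiling, producers sell 25 units at 29, so PS = ½ · (29 - 16.5) · 25 = 156.25.
Change in producer surplus = 156.25 - 342.25 = -186.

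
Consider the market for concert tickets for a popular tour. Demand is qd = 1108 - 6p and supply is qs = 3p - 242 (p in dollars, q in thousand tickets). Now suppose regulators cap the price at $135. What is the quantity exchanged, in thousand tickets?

Without the control the market clears where 1108 - 6p = 3p - 242, i.e. p* = 150 and q* = 208.
The ceiling of 135 is below the equilibrium price 150, so it binds.
At p = 135: qd = 1108 - 6·135 = 298 and qs = 3·135 - 242 = 163.
The quantity actually transacted is the short side, supply: 163.

163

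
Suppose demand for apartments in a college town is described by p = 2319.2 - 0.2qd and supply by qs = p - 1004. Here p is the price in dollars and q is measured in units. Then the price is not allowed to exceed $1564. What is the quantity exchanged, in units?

Rearranging demand gives qd = 11596 - 5p. Setting quantity demanded equal to quantity supplied, 11596 - 5p = p - 1004, gives p* = 2100 and q* = 1096.
The ceiling of 1564 is below the equilibrium price 2100, so it binds.
At p = 1564: qd = 11596 - 5·1564 = 3776 and qs = 1564 - 1004 = 560.
The quantity actually transacted is the short side, supply: 560.

560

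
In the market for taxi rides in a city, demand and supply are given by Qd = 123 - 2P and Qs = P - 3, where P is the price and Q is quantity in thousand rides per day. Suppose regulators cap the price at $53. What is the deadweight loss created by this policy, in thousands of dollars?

0

In a free market, 123 - 2P = P - 3 gives the equilibrium P* = 42, Q* = 39.
The ceiling of 53 is above the equilibrium price 42, so it is not binding; the market clears at P* = 42, Q* = 39.
Since the control does not bind, no trades are prevented and deadweight loss is zero.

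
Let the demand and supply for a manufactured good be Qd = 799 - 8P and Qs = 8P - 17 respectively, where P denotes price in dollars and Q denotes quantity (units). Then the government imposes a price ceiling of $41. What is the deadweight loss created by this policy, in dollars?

800

Setting quantity demanded equal to quantity supplied, 799 - 8P = 8P - 17, gives P* = 51 and Q* = 391.
Because the ceiling (41) lies below the market-clearing price, it is binding.
At P = 41: Qd = 799 - 8·41 = 471 and Qs = 8·41 - 17 = 311.
Quantity traded falls to 311. At Q = 311 the demand price is (799 - 311)/8 = 61 and the supply price is (17 + 311)/8 = 41.
Deadweight loss = ½ · (61 - 41) · (391 - 311) = ½ · 20 · 80 = 800.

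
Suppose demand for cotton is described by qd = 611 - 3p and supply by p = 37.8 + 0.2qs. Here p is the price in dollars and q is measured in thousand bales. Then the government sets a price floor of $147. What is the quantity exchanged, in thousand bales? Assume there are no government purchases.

Rearranging supply gives qs = 5p - 189. Without the control the market clears where 611 - 3p = 5p - 189, i.e. p* = 100 and q* = 311.
Since 147 > 100, the floor is binding.
At p = 147: qd = 611 - 3·147 = 170 and qs = 5·147 - 189 = 546.
The quantity actually transacted is the short side, demand: 170.

170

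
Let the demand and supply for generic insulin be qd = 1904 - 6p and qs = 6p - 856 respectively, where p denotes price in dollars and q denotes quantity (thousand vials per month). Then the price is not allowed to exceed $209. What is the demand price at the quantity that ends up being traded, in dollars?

251

Without the control the market clears where 1904 - 6p = 6p - 856, i.e. p* = 230 and q* = 524.
Since 209 < 230, the ceiling is binding.
At p = 209: qd = 1904 - 6·209 = 650 and qs = 6·209 - 856 = 398.
Only 398 units reach the market. On the demand curve, the marginal buyer's willingness to pay at q = 398 is (1904 - 398)/6 = 251.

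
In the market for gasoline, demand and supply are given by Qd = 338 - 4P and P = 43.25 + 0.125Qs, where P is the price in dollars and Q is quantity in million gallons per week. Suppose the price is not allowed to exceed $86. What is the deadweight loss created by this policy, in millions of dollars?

0

Rearranging supply gives Qs = 8P - 346. Equilibrium: 338 - 4P = 8P - 346, so 684 = 12P and P* = 57, Q* = 110.
Since 86 is above P* = 57, the ceiling does not bind and the free-market outcome prevails.
Since the control does not bind, no trades are prevented and deadweight loss is zero.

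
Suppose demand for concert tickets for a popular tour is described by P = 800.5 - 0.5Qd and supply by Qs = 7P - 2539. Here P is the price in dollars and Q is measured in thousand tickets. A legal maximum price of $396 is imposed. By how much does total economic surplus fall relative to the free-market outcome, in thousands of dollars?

64512

Rearranging demand gives Qd = 1601 - 2P. In a free market, 1601 - 2P = 7P - 2539 gives the equilibrium P* = 460, Q* = 681.
Because the ceiling (396) lies below the market-clearing price, it is binding.
At P = 396: Qd = 1601 - 2·396 = 809 and Qs = 7·396 - 2539 = 233.
Quantity traded falls to 233. At Q = 233 the demand price is (1601 - 233)/2 = 684 and the supply price is (2539 + 233)/7 = 396.
Deadweight loss = ½ · (684 - 396) · (681 - 233) = ½ · 288 · 448 = 64512.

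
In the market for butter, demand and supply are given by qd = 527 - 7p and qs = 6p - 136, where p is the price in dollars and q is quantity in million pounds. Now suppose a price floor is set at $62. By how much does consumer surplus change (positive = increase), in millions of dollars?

-1446.5

Without the control the market clears where 527 - 7p = 6p - 136, i.e. p* = 51 and q* = 170.
The floor of 62 is above the equilibrium price 51, so it binds.
At p = 62: qd = 527 - 7·62 = 93 and qs = 6·62 - 136 = 236.
Consumer surplus without the control is ½ · (527/7 - 51) · 170 = 14450/7.
With the floor, consumers buy 93 units at 62, so CS = ½ · (527/7 - 62) · 93 = 8649/14.
Change in consumer surplus = 8649/14 - 14450/7 = -1446.5.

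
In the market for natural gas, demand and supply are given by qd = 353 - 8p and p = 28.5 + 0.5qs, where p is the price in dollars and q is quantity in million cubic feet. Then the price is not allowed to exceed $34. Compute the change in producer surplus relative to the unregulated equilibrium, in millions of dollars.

-126

Rearranging supply gives qs = 2p - 57. In a free market, 353 - 8p = 2p - 57 gives the equilibrium p* = 41, q* = 25.
The ceiling of 34 is below the equilibrium price 41, so it binds.
At p = 34: qd = 353 - 8·34 = 81 and qs = 2·34 - 57 = 11.
Producer surplus without the control is ½ · (41 - 28.5) · 25 = 156.25.
With the ceiling, producers sell 11 units at 34, so PS = ½ · (34 - 28.5) · 11 = 30.25.
Change in producer surplus = 30.25 - 156.25 = -126.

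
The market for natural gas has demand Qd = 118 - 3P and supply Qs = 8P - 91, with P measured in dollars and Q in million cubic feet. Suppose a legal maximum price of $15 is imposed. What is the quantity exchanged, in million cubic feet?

Equilibrium: 118 - 3P = 8P - 91, so 209 = 11P and P* = 19, Q* = 61.
Because the ceiling (15) lies below the market-clearing price, it is binding.
At P = 15: Qd = 118 - 3·15 = 73 and Qs = 8·15 - 91 = 29.
The quantity actually transacted is the short side, supply: 29.

29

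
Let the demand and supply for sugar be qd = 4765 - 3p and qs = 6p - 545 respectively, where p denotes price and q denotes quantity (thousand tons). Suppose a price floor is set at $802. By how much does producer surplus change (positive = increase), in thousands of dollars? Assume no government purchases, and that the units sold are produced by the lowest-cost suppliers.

Setting quantity demanded equal to quantity supplied, 4765 - 3p = 6p - 545, gives p* = 590 and q* = 2995.
Since 802 > 590, the floor is binding.
At p = 802: qd = 4765 - 3·802 = 2359 and qs = 6·802 - 545 = 4267.
Producer surplus without the control is ½ · (590 - 545/6) · 2995 = 8970025/12.
With the floor, 2359 units are sold at 802. The supply price at q = 2359 is 484, so PS = ½ · [(802 - 545/6) + (802 - 484)] · 2359 = 14566825/12.
Change in producer surplus = 14566825/12 - 8970025/12 = 466400.

466400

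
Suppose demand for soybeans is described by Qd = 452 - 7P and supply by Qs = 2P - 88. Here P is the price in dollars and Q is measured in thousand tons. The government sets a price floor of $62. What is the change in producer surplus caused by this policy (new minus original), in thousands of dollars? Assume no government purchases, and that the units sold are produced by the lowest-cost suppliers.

Setting quantity demanded equal to quantity supplied, 452 - 7P = 2P - 88, gives P* = 60 and Q* = 32.
Since 62 > 60, the floor is binding.
At P = 62: Qd = 452 - 7·62 = 18 and Qs = 2·62 - 88 = 36.
Producer surplus without the control is ½ · (60 - 44) · 32 = 256.
With the floor, 18 units are sold at 62. The supply price at Q = 18 is 53, so PS = ½ · [(62 - 44) + (62 - 53)] · 18 = 243.
Change in producer surplus = 243 - 256 = -13.

-13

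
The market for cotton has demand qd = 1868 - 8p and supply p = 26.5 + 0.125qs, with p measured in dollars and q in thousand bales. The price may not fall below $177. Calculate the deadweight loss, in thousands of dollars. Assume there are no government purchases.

17672

Rearranging supply gives qs = 8p - 212. In a free market, 1868 - 8p = 8p - 212 gives the equilibrium p* = 130, q* = 828.
The floor of 177 is above the equilibrium price 130, so it binds.
At p = 177: qd = 1868 - 8·177 = 452 and qs = 8·177 - 212 = 1204.
Quantity traded falls to 452. At q = 452 the demand price is (1868 - 452)/8 = 177 and the supply price is (212 + 452)/8 = 83.
Deadweight loss = ½ · (177 - 83) · (828 - 452) = ½ · 94 · 376 = 17672.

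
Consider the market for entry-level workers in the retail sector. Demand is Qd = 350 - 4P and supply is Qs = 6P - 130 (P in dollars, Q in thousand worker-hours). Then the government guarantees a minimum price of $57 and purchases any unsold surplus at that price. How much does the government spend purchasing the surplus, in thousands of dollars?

5130

Equilibrium: 350 - 4P = 6P - 130, so 480 = 10P and P* = 48, Q* = 158.
Because the floor (57) lies above the market-clearing price, it is binding.
At P = 57: Qd = 350 - 4·57 = 122 and Qs = 6·57 - 130 = 212.
Surplus = Qs - Qd = 90.
Government expenditure = surplus × support price = 90 × 57 = 5130.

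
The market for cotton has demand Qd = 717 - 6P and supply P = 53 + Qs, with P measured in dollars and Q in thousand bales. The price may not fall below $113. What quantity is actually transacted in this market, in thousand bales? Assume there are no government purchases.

Rearranging supply gives Qs = P - 53. Equilibrium: 717 - 6P = P - 53, so 770 = 7P and P* = 110, Q* = 57.
Since 113 > 110, the floor is binding.
At P = 113: Qd = 717 - 6·113 = 39 and Qs = 113 - 53 = 60.
The quantity actually transacted is the short side, demand: 39.

39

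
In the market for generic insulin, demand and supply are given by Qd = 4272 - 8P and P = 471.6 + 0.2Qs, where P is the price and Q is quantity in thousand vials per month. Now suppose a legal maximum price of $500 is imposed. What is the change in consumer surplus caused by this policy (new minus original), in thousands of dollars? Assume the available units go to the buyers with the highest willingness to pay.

Rearranging supply gives Qs = 5P - 2358. Without the control the market clears where 4272 - 8P = 5P - 2358, i.e. P* = 510 and Q* = 192.
Since 500 < 510, the ceiling is binding.
At P = 500: Qd = 4272 - 8·500 = 272 and Qs = 5·500 - 2358 = 142.
Consumer surplus without the control is ½ · (534 - 510) · 192 = 2304.
With the ceiling, 142 units are sold at 500 (assume they go to the highest-value buyers). The demand price at Q = 142 is 516.25, so CS = ½ · [(534 - 500) + (516.25 - 500)] · 142 = 3567.75.
Change in consumer surplus = 3567.75 - 2304 = 1263.75.

1263.75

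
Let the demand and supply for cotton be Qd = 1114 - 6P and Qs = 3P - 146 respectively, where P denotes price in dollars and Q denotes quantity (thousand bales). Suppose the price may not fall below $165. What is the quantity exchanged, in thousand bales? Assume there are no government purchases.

124

In a free market, 1114 - 6P = 3P - 146 gives the equilibrium P* = 140, Q* = 274.
Because the floor (165) lies above the market-clearing price, it is binding.
At P = 165: Qd = 1114 - 6·165 = 124 and Qs = 3·165 - 146 = 349.
The quantity actually transacted is the short side, demand: 124.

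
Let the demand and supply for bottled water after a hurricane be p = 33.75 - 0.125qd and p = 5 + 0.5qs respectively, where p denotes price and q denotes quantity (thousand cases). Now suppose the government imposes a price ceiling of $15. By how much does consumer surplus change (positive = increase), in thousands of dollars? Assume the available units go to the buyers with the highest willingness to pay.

217.75

Rearranging demand gives qd = 270 - 8p; rearranging supply gives qs = 2p - 10. Setting quantity demanded equal to quantity supplied, 270 - 8p = 2p - 10, gives p* = 28 and q* = 46.
Since 15 < 28, the ceiling is binding.
At p = 15: qd = 270 - 8·15 = 150 and qs = 2·15 - 10 = 20.
Consumer surplus without the control is ½ · (33.75 - 28) · 46 = 132.25.
With the ceiling, 20 units are sold at 15 (assume they go to the highest-value buyers). The demand price at q = 20 is 31.25, so CS = ½ · [(33.75 - 15) + (31.25 - 15)] · 20 = 350.
Change in consumer surplus = 350 - 132.25 = 217.75.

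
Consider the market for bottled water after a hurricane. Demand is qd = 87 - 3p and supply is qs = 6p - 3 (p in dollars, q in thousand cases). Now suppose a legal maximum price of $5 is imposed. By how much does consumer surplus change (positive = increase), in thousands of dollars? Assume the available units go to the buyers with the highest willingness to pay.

In a free market, 87 - 3p = 6p - 3 gives the equilibrium p* = 10, q* = 57.
Because the ceiling (5) lies below the market-clearing price, it is binding.
At p = 5: qd = 87 - 3·5 = 72 and qs = 6·5 - 3 = 27.
Consumer surplus without the control is ½ · (29 - 10) · 57 = 541.5.
With the ceiling, 27 units are sold at 5 (assume they go to the highest-value buyers). The demand price at q = 27 is 20, so CS = ½ · [(29 - 5) + (20 - 5)] · 27 = 526.5.
Change in consumer surplus = 526.5 - 541.5 = -15.

-15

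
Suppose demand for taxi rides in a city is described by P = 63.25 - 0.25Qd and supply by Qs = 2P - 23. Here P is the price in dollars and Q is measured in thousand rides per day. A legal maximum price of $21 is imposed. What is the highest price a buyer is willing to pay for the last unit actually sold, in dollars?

58.5

Rearranging demand gives Qd = 253 - 4P. In a free market, 253 - 4P = 2P - 23 gives the equilibrium P* = 46, Q* = 69.
Because the ceiling (21) lies below the market-clearing price, it is binding.
At P = 21: Qd = 253 - 4·21 = 169 and Qs = 2·21 - 23 = 19.
Only 19 units reach the market. On the demand curve, the marginal buyer's willingness to pay at Q = 19 is (253 - 19)/4 = 58.5.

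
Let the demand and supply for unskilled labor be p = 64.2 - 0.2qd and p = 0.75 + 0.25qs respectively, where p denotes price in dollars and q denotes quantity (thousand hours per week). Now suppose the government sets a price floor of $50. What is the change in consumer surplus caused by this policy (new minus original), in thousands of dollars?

-1484

Rearranging demand gives qd = 321 - 5p; rearranging supply gives qs = 4p - 3. Without the control the market clears where 321 - 5p = 4p - 3, i.e. p* = 36 and q* = 141.
Since 50 > 36, the floor is binding.
At p = 50: qd = 321 - 5·50 = 71 and qs = 4·50 - 3 = 197.
Consumer surplus without the control is ½ · (64.2 - 36) · 141 = 1988.1.
With the floor, consumers buy 71 units at 50, so CS = ½ · (64.2 - 50) · 71 = 504.1.
Change in consumer surplus = 504.1 - 1988.1 = -1484.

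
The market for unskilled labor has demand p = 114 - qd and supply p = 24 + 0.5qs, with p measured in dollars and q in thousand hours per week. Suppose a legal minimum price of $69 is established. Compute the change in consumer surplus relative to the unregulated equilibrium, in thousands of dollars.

Rearranging demand gives qd = 114 - p; rearranging supply gives qs = 2p - 48. Equilibrium: 114 - p = 2p - 48, so 162 = 3p and p* = 54, q* = 60.
Since 69 > 54, the floor is binding.
At p = 69: qd = 114 - 69 = 45 and qs = 2·69 - 48 = 90.
Consumer surplus without the control is ½ · (114 - 54) · 60 = 1800.
With the floor, consumers buy 45 units at 69, so CS = ½ · (114 - 69) · 45 = 1012.5.
Change in consumer surplus = 1012.5 - 1800 = -787.5.

-787.5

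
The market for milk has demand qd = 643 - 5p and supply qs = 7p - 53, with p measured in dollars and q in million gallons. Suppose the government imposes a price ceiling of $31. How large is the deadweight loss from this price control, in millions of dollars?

Equilibrium: 643 - 5p = 7p - 53, so 696 = 12p and p* = 58, q* = 353.
The ceiling of 31 is below the equilibrium price 58, so it binds.
At p = 31: qd = 643 - 5·31 = 488 and qs = 7·31 - 53 = 164.
Quantity traded falls to 164. At q = 164 the demand price is (643 - 164)/5 = 95.8 and the supply price is (53 + 164)/7 = 31.
Deadweight loss = ½ · (95.8 - 31) · (353 - 164) = ½ · 64.8 · 189 = 6123.6.

6123.6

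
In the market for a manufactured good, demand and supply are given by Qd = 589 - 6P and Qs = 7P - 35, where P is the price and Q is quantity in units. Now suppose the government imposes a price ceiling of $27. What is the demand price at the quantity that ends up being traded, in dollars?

72.5

Setting quantity demanded equal to quantity supplied, 589 - 6P = 7P - 35, gives P* = 48 and Q* = 301.
Because the ceiling (27) lies below the market-clearing price, it is binding.
At P = 27: Qd = 589 - 6·27 = 427 and Qs = 7·27 - 35 = 154.
Only 154 units reach the market. On the demand curve, the marginal buyer's willingness to pay at Q = 154 is (589 - 154)/6 = 72.5.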